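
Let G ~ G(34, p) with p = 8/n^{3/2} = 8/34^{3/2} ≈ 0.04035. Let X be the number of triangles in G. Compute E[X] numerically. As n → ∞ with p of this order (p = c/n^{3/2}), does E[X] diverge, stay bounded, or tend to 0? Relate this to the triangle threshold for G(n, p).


Number of potential triangles: C(34, 3) = 5984.
Each occurs with probability p³ ≈ (0.04035)³ ≈ 6.570748e-05.
By linearity: E[X] = C(34, 3)·p³ ≈ 5984 · 6.570748e-05 ≈ 0.3932.
Since α = 3/2 > 1, p = c/n^{3/2} = o(1/n) is below the triangle threshold p ~ 1/n. Asymptotically E[X] ~ (c³/6)·n^{3(1−α)} = (8³/6)·n^{-1.5} → 0, so by Markov's inequality G has no triangles w.h.p.

E[X] ≈ 0.3932; in regime p = Θ(1/n^{3/2}) E[X] tends to 0 (below the triangle threshold p ~ 1/n).


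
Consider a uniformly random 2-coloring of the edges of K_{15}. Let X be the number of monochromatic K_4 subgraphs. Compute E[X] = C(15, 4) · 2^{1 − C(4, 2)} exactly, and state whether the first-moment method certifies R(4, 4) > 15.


E[X] = C(15, 4) · 2^{1 − 6} = 1365 · 2^{−5} = 1365/32.
As a reduced fraction: E[X] = 1365/32 ≈ 42.6562.
Is E[X] < 1? NO.
Since E[X] ≥ 1, the first-moment bound is inconclusive at n = 15; it does NOT by itself certify R(4, 4) > 15.

E[X] = 1365/32 ≈ 42.6562; E[X] ≥ 1; first-moment method inconclusive here.


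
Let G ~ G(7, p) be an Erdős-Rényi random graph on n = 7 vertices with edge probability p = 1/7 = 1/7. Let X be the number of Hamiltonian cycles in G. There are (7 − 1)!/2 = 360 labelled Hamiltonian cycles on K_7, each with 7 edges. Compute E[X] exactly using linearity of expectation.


K_7 has (7 − 1)!/2 = 360 labelled Hamiltonian cycles.
For each such Hamiltonian cycle H, let X_H = 1 if all 7 edges of H are present in G. Then P[X_H = 1] = p^{7} = (1/7)^{7} = 1/823543.
By linearity of expectation: E[X] = Σ_H E[X_H] = 360 · p^{7} = 360 · 1/823543 = 360/823543.
Numerically: E[X] ≈ 0.000437.

E[X] = 360 · (1/7)^{7} = 360/823543 ≈ 0.000437.


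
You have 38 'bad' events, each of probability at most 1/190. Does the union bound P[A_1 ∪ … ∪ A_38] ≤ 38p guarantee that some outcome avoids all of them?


Union bound: P[∪_{i=1}^{38} A_i] ≤ Σ_i P[A_i] ≤ 38·p = 38·(1/190) = 1/5.
Numerically: 1/5 ≈ 0.2000.
Is 1/5 < 1? YES.
Since P[∪ A_i] ≤ 1/5 < 1, the complement has P[∩ A_i^c] ≥ 1 − 1/5 = 4/5 > 0, so some outcome avoids every A_i.

38·p = 1/5 ≈ 0.2000; existence CERTIFIED by the union bound.


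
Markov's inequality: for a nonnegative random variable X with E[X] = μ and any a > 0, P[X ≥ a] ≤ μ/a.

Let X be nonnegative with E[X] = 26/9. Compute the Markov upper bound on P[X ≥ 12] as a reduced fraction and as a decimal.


μ = E[X] = 26/9, a = 12.
Markov: P[X ≥ 12] ≤ μ/a = (26/9)/12 = 13/54.
Numerically: ≈ 0.240741.
(Since a = 12 > μ = 2.888889, the bound 13/54 is < 1 and informative.)

P[X ≥ 12] ≤ 13/54 ≈ 0.240741.


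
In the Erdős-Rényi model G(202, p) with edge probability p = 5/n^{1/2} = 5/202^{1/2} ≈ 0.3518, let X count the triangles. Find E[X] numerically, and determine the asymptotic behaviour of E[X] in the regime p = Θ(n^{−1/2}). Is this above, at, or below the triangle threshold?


Number of potential triangles: C(202, 3) = 1353400.
Each occurs with probability p³ ≈ (0.3518)³ ≈ 4.3539452e-02.
By linearity: E[X] = C(202, 3)·p³ ≈ 1353400 · 4.3539452e-02 ≈ 58926.29437.
Since α = 1/2 < 1, p = c/n^{1/2} ≫ 1/n is above the triangle threshold p ~ 1/n. Asymptotically E[X] ~ (c³/6)·n^{3(1−α)} = (5³/6)·n^{1.5} → ∞; triangles are abundant w.h.p.

E[X] ≈ 58926.29437; in regime p = Θ(1/n^{1/2}) E[X] diverges (above the triangle threshold p ~ 1/n).


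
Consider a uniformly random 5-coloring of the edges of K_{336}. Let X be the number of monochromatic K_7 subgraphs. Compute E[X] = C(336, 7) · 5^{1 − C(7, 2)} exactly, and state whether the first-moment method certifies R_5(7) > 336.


E[X] = C(336, 7) · 5^{1 − 21} = 90079147136880 · 5^{−20} = 90079147136880/95367431640625.
As a reduced fraction: E[X] = 18015829427376/19073486328125 ≈ 0.944548.
Is E[X] < 1? YES.
Since E[X] < 1, there exists a 5-coloring of K_{336} with no monochromatic K_7; hence R_5(7) > 336.

E[X] = 18015829427376/19073486328125 ≈ 0.944548; E[X] < 1, so R_5(7) > 336.


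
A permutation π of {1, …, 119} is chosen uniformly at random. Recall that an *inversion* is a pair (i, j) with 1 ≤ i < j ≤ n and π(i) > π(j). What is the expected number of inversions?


Write X = Σ X_I over the C(119, 2) = 7021 pairs i < j, with X_I the indicator of one inversion.
There are 7021 indicators.
For each fixed pair i < j, the values π(i) and π(j) are two distinct elements of {1, …, 119} in uniformly random order; by symmetry P[π(i) > π(j)] = 1/2.
By linearity: E[X] = 7021 · (1/2) = C(119, 2) · (1/2) = 7021/2 = 7021/2 ≈ 3510.5000.

E[X] = 7021/2 = 3510.5000.


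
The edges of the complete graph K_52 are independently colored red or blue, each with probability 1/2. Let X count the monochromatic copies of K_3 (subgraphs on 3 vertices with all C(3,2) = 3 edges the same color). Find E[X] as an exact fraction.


Let X = Σ_S X_S over the C(52, 3) = 22100 subsets S of size 3, where X_S = 1 if the K_3 on S is monochromatic.
For a fixed S, the K_3 on S has C(3, 2) = 3 edges. P[all 3 edges red] = (1/2)^3, and likewise for blue, so P[monochromatic] = 2·(1/2)^3 = 2^{1 − 3} = 1/4.
By linearity of expectation: E[X] = C(52, 3) · 2^{1 − 3} = 22100 · 1/4 = 5525.
Numerically: E[X] ≈ 5525.0000.

E[X] = C(52,3)·2^(1−C(3,2)) = 5525 ≈ 5525.0000.


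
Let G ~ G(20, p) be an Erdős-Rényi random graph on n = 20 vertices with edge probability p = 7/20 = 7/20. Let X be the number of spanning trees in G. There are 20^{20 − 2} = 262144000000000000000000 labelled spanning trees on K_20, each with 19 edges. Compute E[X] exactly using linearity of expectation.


K_20 has 20^{20 − 2} = 262144000000000000000000 labelled spanning trees.
For each such spanning tree H, let X_H = 1 if all 19 edges of H are present in G. Then P[X_H = 1] = p^{19} = (7/20)^{19} = 11398895185373143/5242880000000000000000000.
By linearity: E[X] = Σ_H E[X_H] = 262144000000000000000000 · p^{19} = 262144000000000000000000 · 11398895185373143/5242880000000000000000000 = 11398895185373143/20.
Numerically: E[X] ≈ 5.69945e+14.

E[X] = 262144000000000000000000 · (7/20)^{19} = 11398895185373143/20 ≈ 5.69945e+14.


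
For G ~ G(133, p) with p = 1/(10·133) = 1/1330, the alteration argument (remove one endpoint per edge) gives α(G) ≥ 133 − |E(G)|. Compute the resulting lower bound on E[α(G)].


E[|E(G)|] = C(133, 2)·p = 8778 · (1/1330) = 33/5.
E[α(G)] ≥ n − E[|E(G)|] = 133 − 33/5 = 632/5.
Numerically: ≈ 126.4000.
(This is only a lower bound; the true E[α(G)] may be larger.)

E[α(G)] ≥ 632/5 ≈ 126.4000.


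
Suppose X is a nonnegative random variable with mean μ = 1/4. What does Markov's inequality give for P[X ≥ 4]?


μ = E[X] = 1/4, a = 4.
Markov: P[X ≥ 4] ≤ μ/a = (1/4)/4 = 1/16.
Numerically: ≈ 0.062500.
(Since a = 4 > μ = 0.250000, the bound 1/16 is < 1 and informative.)

P[X ≥ 4] ≤ 1/16 ≈ 0.062500.


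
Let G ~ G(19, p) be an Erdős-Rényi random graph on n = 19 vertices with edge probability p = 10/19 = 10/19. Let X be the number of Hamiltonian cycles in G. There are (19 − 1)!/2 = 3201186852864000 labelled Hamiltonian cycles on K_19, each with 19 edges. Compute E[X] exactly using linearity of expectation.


K_19 has (19 − 1)!/2 = 3201186852864000 labelled Hamiltonian cycles.
For each such Hamiltonian cycle H, let X_H = 1 if all 19 edges of H are present in G. Then P[X_H = 1] = p^{19} = (10/19)^{19} = 10000000000000000000/1978419655660313589123979.
By linearity: E[X] = Σ_H E[X_H] = 3201186852864000 · p^{19} = 3201186852864000 · 10000000000000000000/1978419655660313589123979 = 32011868528640000000000000000000000/1978419655660313589123979.
Numerically: E[X] ≈ 1.62e+10.

E[X] = 3201186852864000 · (10/19)^{19} = 32011868528640000000000000000000000/1978419655660313589123979 ≈ 1.62e+10.


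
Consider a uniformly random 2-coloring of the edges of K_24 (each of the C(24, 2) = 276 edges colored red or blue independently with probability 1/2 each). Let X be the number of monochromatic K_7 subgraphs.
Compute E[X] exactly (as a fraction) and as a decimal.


Let X = Σ_S X_S over the C(24, 7) = 346104 subsets S of size 7, where X_S = 1 if the K_7 on S is monochromatic.
For a fixed S, the K_7 on S has C(7, 2) = 21 edges. P[all 21 edges red] = (1/2)^21, and likewise for blue, so P[monochromatic] = 2·(1/2)^21 = 2^{1 − 21} = 1/1048576.
By linearity: E[X] = C(24, 7) · 2^{1 − 21} = 346104 · 1/1048576 = 43263/131072.
Numerically: E[X] ≈ 0.330.

E[X] = C(24,7)·2^(1−C(7,2)) = 43263/131072 ≈ 0.330.


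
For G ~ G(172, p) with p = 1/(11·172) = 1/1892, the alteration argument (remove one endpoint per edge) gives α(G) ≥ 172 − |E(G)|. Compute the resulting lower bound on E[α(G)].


E[|E(G)|] = C(172, 2)·p = 14706 · (1/1892) = 171/22.
E[α(G)] ≥ n − E[|E(G)|] = 172 − 171/22 = 3613/22.
Numerically: ≈ 164.22727.
(This is only a lower bound; the true E[α(G)] may be larger.)

E[α(G)] ≥ 3613/22 ≈ 164.22727.


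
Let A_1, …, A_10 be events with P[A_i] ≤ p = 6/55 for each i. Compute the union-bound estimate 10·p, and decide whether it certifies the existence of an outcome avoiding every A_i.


Union bound: P[∪_{i=1}^{10} A_i] ≤ Σ_i P[A_i] ≤ 10·p = 10·(6/55) = 12/11.
Numerically: 12/11 ≈ 1.0909091.
Is 12/11 < 1? NO.
Since the bound 12/11 is ≥ 1, the union bound is uninformative here; it does NOT by itself certify existence.

10·p = 12/11 ≈ 1.0909091; existence NOT certified by the union bound.


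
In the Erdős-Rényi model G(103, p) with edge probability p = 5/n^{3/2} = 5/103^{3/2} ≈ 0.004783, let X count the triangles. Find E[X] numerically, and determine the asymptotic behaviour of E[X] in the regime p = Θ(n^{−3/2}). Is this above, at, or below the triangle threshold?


Number of potential triangles: C(103, 3) = 176851.
Each occurs with probability p³ ≈ (0.004783)³ ≈ 1.094315e-07.
By linearity: E[X] = C(103, 3)·p³ ≈ 176851 · 1.094315e-07 ≈ 0.0194.
Since α = 3/2 > 1, p = c/n^{3/2} = o(1/n) is below the triangle threshold p ~ 1/n. Asymptotically E[X] ~ (c³/6)·n^{3(1−α)} = (5³/6)·n^{-1.5} → 0, so by Markov's inequality G has no triangles w.h.p.

E[X] ≈ 0.0194; in regime p = Θ(1/n^{3/2}) E[X] tends to 0 (below the triangle threshold p ~ 1/n).


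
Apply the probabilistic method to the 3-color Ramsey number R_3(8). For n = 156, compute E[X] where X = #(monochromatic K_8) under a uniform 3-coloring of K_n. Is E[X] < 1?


E[X] = C(156, 8) · 3^{1 − 28} = 7248464019225 · 3^{−27} = 7248464019225/7625597484987.
As a reduced fraction: E[X] = 805384891025/847288609443 ≈ 0.9505437.
Is E[X] < 1? YES.
Since E[X] < 1, there exists a 3-coloring of K_{156} with no monochromatic K_8; hence R_3(8) > 156.

E[X] = 805384891025/847288609443 ≈ 0.9505437; E[X] < 1, so R_3(8) > 156.


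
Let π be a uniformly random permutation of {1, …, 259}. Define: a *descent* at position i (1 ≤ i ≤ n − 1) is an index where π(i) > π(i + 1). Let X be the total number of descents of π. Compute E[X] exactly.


Write X = Σ X_I over i = 1, …, 258, with X_I the indicator of one descent.
There are 258 indicators.
For each fixed i, the pair (π(i), π(i+1)) is a uniformly random ordered pair of distinct values from {1, …, 259}; by symmetry P[π(i) > π(i+1)] = 1/2.
By linearity: E[X] = 258 · (1/2) = (259 − 1) · (1/2) = 129 ≈ 129.000000.

E[X] = 129 = 129.000000.


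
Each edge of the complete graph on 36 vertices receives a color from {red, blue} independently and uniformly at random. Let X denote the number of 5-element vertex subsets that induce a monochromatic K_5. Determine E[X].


Let X = Σ_S X_S over the C(36, 5) = 376992 subsets S of size 5, where X_S = 1 if the K_5 on S is monochromatic.
For a fixed S, the K_5 on S has C(5, 2) = 10 edges. P[all 10 edges red] = (1/2)^10, and likewise for blue, so P[monochromatic] = 2·(1/2)^10 = 2^{1 − 10} = 1/512.
By linearity: E[X] = C(36, 5) · 2^{1 − 10} = 376992 · 1/512 = 11781/16.
Numerically: E[X] ≈ 736.31250.

E[X] = C(36,5)·2^(1−C(5,2)) = 11781/16 ≈ 736.31250.


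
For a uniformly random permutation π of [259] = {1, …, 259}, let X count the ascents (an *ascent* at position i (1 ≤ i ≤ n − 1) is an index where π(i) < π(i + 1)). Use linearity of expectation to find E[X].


Write X = Σ X_I over i = 1, …, 258, with X_I the indicator of one ascent.
There are 258 indicators.
For each fixed i, the pair (π(i), π(i+1)) is a uniformly random ordered pair of distinct values from {1, …, 259}; by symmetry P[π(i) < π(i+1)] = 1/2.
By linearity: E[X] = 258 · (1/2) = (259 − 1) · (1/2) = 129 ≈ 129.000.

E[X] = 129 = 129.000.


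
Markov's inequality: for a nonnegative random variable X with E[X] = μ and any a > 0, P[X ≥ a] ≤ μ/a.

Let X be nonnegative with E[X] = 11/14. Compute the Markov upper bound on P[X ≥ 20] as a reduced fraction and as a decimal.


μ = E[X] = 11/14, a = 20.
Markov: P[X ≥ 20] ≤ μ/a = (11/14)/20 = 11/280.
Numerically: ≈ 0.0393.
(Since a = 20 > μ = 0.7857, the bound 11/280 is < 1 and informative.)

P[X ≥ 20] ≤ 11/280 ≈ 0.0393.


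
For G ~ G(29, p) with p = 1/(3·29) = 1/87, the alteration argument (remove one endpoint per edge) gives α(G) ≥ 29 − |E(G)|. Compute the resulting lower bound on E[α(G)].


E[|E(G)|] = C(29, 2)·p = 406 · (1/87) = 14/3.
E[α(G)] ≥ n − E[|E(G)|] = 29 − 14/3 = 73/3.
Numerically: ≈ 24.333.
(This is only a lower bound; the true E[α(G)] may be larger.)

E[α(G)] ≥ 73/3 ≈ 24.333.


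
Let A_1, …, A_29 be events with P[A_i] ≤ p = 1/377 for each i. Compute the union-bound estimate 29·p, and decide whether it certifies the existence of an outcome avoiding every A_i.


Union bound: P[∪_{i=1}^{29} A_i] ≤ Σ_i P[A_i] ≤ 29·p = 29·(1/377) = 1/13.
Numerically: 1/13 ≈ 0.076923.
Is 1/13 < 1? YES.
Since P[∪ A_i] ≤ 1/13 < 1, the complement has P[∩ A_i^c] ≥ 1 − 1/13 = 12/13 > 0, so some outcome avoids every A_i.

29·p = 1/13 ≈ 0.076923; existence CERTIFIED by the union bound.


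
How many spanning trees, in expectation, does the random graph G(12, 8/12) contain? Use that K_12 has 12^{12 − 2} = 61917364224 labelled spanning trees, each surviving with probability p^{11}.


K_12 has 12^{12 − 2} = 61917364224 labelled spanning trees.
For each such spanning tree H, let X_H = 1 if all 11 edges of H are present in G. Then P[X_H = 1] = p^{11} = (2/3)^{11} = 2048/177147.
By linearity of expectation: E[X] = Σ_H E[X_H] = 61917364224 · p^{11} = 61917364224 · 2048/177147 = 2147483648/3.
Numerically: E[X] ≈ 7.158e+08.

E[X] = 61917364224 · (2/3)^{11} = 2147483648/3 ≈ 7.158e+08.


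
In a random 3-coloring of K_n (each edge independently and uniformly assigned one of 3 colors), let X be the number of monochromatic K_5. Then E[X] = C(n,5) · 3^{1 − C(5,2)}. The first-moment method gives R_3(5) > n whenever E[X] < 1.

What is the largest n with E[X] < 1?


We need C(n, 5) · 3^{1 − 10} < 1, i.e. C(n, 5) < 3^{10 − 1} = 19683.
Check values of n near the boundary:
  n = 19: C(19, 5) = 11628; 11628 < 19683? YES
  n = 20: C(20, 5) = 15504; 15504 < 19683? YES
  n = 21: C(21, 5) = 20349; 20349 < 19683? NO
  n = 22: C(22, 5) = 26334; 26334 < 19683? NO
The largest n with C(n, 5) < 19683 is n = 20 (where E[X] = 5168/6561 ≈ 0.788). Hence R_3(5) > 20, i.e. R_3(5) ≥ 21.

Largest n = 20; hence R_3(5) > 20.


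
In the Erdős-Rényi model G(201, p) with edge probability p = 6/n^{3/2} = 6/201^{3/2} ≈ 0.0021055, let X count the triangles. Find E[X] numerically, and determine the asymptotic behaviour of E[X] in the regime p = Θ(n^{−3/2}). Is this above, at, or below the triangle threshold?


Number of potential triangles: C(201, 3) = 1333300.
Each occurs with probability p³ ≈ (0.0021055)³ ≈ 9.3340794e-09.
By linearity: E[X] = C(201, 3)·p³ ≈ 1333300 · 9.3340794e-09 ≈ 0.01245.
Since α = 3/2 > 1, p = c/n^{3/2} = o(1/n) is below the triangle threshold p ~ 1/n. Asymptotically E[X] ~ (c³/6)·n^{3(1−α)} = (6³/6)·n^{-1.5} → 0, so by Markov's inequality G has no triangles w.h.p.

E[X] ≈ 0.01245; in regime p = Θ(1/n^{3/2}) E[X] tends to 0 (below the triangle threshold p ~ 1/n).


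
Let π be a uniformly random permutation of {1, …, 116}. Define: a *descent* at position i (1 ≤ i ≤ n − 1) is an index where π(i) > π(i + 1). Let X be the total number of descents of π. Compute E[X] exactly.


Write X = Σ X_I over i = 1, …, 115, with X_I the indicator of one descent.
There are 115 indicators.
For each fixed i, the pair (π(i), π(i+1)) is a uniformly random ordered pair of distinct values from {1, …, 116}; by symmetry P[π(i) > π(i+1)] = 1/2.
By linearity: E[X] = 115 · (1/2) = (116 − 1) · (1/2) = 115/2 ≈ 57.50000.

E[X] = 115/2 = 57.50000.


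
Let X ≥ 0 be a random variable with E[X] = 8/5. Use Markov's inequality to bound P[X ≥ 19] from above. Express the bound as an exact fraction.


μ = E[X] = 8/5, a = 19.
Markov: P[X ≥ 19] ≤ μ/a = (8/5)/19 = 8/95.
Numerically: ≈ 0.084.
(Since a = 19 > μ = 1.600, the bound 8/95 is < 1 and informative.)

P[X ≥ 19] ≤ 8/95 ≈ 0.084.


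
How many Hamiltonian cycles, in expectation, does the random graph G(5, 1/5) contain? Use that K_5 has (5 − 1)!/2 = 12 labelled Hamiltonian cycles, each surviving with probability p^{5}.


K_5 has (5 − 1)!/2 = 12 labelled Hamiltonian cycles.
For each such Hamiltonian cycle H, let X_H = 1 if all 5 edges of H are present in G. Then P[X_H = 1] = p^{5} = (1/5)^{5} = 1/3125.
Summing the indicators: E[X] = Σ_H E[X_H] = 12 · p^{5} = 12 · 1/3125 = 12/3125.
Numerically: E[X] ≈ 0.00384.

E[X] = 12 · (1/5)^{5} = 12/3125 ≈ 0.00384.


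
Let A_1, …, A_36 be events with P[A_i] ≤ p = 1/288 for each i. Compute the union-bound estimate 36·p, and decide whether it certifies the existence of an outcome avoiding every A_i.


Union bound: P[∪_{i=1}^{36} A_i] ≤ Σ_i P[A_i] ≤ 36·p = 36·(1/288) = 1/8.
Numerically: 1/8 ≈ 0.125000.
Is 1/8 < 1? YES.
Since P[∪ A_i] ≤ 1/8 < 1, the complement has P[∩ A_i^c] ≥ 1 − 1/8 = 7/8 > 0, so some outcome avoids every A_i.

36·p = 1/8 ≈ 0.125000; existence CERTIFIED by the union bound.


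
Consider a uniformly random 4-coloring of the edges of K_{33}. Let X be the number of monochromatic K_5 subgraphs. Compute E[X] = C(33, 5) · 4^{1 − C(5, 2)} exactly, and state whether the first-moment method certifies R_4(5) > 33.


E[X] = C(33, 5) · 4^{1 − 10} = 237336 · 4^{−9} = 237336/262144.
As a reduced fraction: E[X] = 29667/32768 ≈ 0.90536.
Is E[X] < 1? YES.
Since E[X] < 1, there exists a 4-coloring of K_{33} with no monochromatic K_5; hence R_4(5) > 33.

E[X] = 29667/32768 ≈ 0.90536; E[X] < 1, so R_4(5) > 33.


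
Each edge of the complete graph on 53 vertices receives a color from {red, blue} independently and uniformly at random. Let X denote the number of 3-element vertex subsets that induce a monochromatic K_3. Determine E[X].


Let X = Σ_S X_S over the C(53, 3) = 23426 subsets S of size 3, where X_S = 1 if the K_3 on S is monochromatic.
For a fixed S, the K_3 on S has C(3, 2) = 3 edges. P[all 3 edges red] = (1/2)^3, and likewise for blue, so P[monochromatic] = 2·(1/2)^3 = 2^{1 − 3} = 1/4.
By linearity of expectation: E[X] = C(53, 3) · 2^{1 − 3} = 23426 · 1/4 = 11713/2.
Numerically: E[X] ≈ 5856.500000.

E[X] = C(53,3)·2^(1−C(3,2)) = 11713/2 ≈ 5856.500000.


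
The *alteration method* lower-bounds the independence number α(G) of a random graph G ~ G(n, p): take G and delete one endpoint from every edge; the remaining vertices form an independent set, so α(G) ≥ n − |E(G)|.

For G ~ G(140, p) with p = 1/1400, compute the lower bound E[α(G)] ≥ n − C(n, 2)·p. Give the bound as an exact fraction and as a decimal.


E[|E(G)|] = C(140, 2)·p = 9730 · (1/1400) = 139/20.
E[α(G)] ≥ n − E[|E(G)|] = 140 − 139/20 = 2661/20.
Numerically: ≈ 133.05000.
(This is only a lower bound; the true E[α(G)] may be larger.)

E[α(G)] ≥ 2661/20 ≈ 133.05000.


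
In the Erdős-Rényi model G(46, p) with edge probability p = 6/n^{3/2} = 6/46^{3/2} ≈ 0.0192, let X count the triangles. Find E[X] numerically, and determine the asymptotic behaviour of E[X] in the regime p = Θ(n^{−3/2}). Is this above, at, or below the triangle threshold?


Number of potential triangles: C(46, 3) = 15180.
Each occurs with probability p³ ≈ (0.0192)³ ≈ 7.11285e-06.
By linearity: E[X] = C(46, 3)·p³ ≈ 15180 · 7.11285e-06 ≈ 0.108.
Since α = 3/2 > 1, p = c/n^{3/2} = o(1/n) is below the triangle threshold p ~ 1/n. Asymptotically E[X] ~ (c³/6)·n^{3(1−α)} = (6³/6)·n^{-1.5} → 0, so by Markov's inequality G has no triangles w.h.p.

E[X] ≈ 0.108; in regime p = Θ(1/n^{3/2}) E[X] tends to 0 (below the triangle threshold p ~ 1/n).


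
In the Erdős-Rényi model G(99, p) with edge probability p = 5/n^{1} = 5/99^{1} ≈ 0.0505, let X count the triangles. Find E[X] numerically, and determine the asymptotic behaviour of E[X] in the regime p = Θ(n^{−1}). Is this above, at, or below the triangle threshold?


Number of potential triangles: C(99, 3) = 156849.
Each occurs with probability p³ ≈ (0.0505)³ ≈ 1.28826e-04.
By linearity: E[X] = C(99, 3)·p³ ≈ 156849 · 1.28826e-04 ≈ 20.206.
Here α = 1, so p = 5/n is exactly at the triangle threshold p ~ 1/n. Asymptotically E[X] → c³/6 = 5³/6 = 125/6 ≈ 20.833, a bounded constant. In this regime the triangle count is asymptotically Poisson(c³/6).

E[X] ≈ 20.206; in regime p = Θ(1/n^{1}) E[X] stays bounded (at the triangle threshold p ~ 1/n).


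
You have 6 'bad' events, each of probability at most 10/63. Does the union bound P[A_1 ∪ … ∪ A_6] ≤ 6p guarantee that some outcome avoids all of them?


Union bound: P[∪_{i=1}^{6} A_i] ≤ Σ_i P[A_i] ≤ 6·p = 6·(10/63) = 20/21.
Numerically: 20/21 ≈ 0.9523810.
Is 20/21 < 1? YES.
Since P[∪ A_i] ≤ 20/21 < 1, the complement has P[∩ A_i^c] ≥ 1 − 20/21 = 1/21 > 0, so some outcome avoids every A_i.

6·p = 20/21 ≈ 0.9523810; existence CERTIFIED by the union bound.


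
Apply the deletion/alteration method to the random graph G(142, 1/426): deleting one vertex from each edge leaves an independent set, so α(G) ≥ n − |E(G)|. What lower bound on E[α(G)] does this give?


E[|E(G)|] = C(142, 2)·p = 10011 · (1/426) = 47/2.
E[α(G)] ≥ n − E[|E(G)|] = 142 − 47/2 = 237/2.
Numerically: ≈ 118.500000.
(This is only a lower bound; the true E[α(G)] may be larger.)

E[α(G)] ≥ 237/2 ≈ 118.500000.


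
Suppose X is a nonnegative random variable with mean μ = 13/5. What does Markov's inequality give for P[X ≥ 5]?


μ = E[X] = 13/5, a = 5.
Markov: P[X ≥ 5] ≤ μ/a = (13/5)/5 = 13/25.
Numerically: ≈ 0.520.
(Since a = 5 > μ = 2.600, the bound 13/25 is < 1 and informative.)

P[X ≥ 5] ≤ 13/25 ≈ 0.520.


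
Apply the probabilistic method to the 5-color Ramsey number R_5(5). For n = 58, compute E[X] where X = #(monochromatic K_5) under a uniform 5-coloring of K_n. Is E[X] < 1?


E[X] = C(58, 5) · 5^{1 − 10} = 4582116 · 5^{−9} = 4582116/1953125.
As a reduced fraction: E[X] = 4582116/1953125 ≈ 2.34604.
Is E[X] < 1? NO.
Since E[X] ≥ 1, the first-moment bound is inconclusive at n = 58; it does NOT by itself certify R_5(5) > 58.

E[X] = 4582116/1953125 ≈ 2.34604; E[X] ≥ 1; first-moment method inconclusive here.


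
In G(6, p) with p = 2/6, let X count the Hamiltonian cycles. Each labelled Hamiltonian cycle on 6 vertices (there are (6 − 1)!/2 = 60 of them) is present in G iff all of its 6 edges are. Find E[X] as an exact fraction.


K_6 has (6 − 1)!/2 = 60 labelled Hamiltonian cycles.
For each such Hamiltonian cycle H, let X_H = 1 if all 6 edges of H are present in G. Then P[X_H = 1] = p^{6} = (1/3)^{6} = 1/729.
By linearity: E[X] = Σ_H E[X_H] = 60 · p^{6} = 60 · 1/729 = 20/243.
Numerically: E[X] ≈ 0.0823.

E[X] = 60 · (1/3)^{6} = 20/243 ≈ 0.0823.


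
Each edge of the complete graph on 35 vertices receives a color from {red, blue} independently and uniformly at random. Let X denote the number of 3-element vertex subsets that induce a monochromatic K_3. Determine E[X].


Let X = Σ_S X_S over the C(35, 3) = 6545 subsets S of size 3, where X_S = 1 if the K_3 on S is monochromatic.
For a fixed S, the K_3 on S has C(3, 2) = 3 edges. P[all 3 edges red] = (1/2)^3, and likewise for blue, so P[monochromatic] = 2·(1/2)^3 = 2^{1 − 3} = 1/4.
By linearity of expectation: E[X] = C(35, 3) · 2^{1 − 3} = 6545 · 1/4 = 6545/4.
Numerically: E[X] ≈ 1636.250000.

E[X] = C(35,3)·2^(1−C(3,2)) = 6545/4 ≈ 1636.250000.


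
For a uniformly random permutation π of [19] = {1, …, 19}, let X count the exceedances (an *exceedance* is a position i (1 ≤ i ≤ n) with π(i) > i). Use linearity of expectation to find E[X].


Write X = Σ_{i=1}^{19} X_i, where X_i = 1_{π(i) > i}.
For each fixed i, π(i) is uniform over {1, …, 19} (marginal of a uniform permutation), so P[π(i) > i] = (n − i)/n. Summing: Σ_{i=1}^{19} (n − i)/n = (0 + 1 + … + 18)/19 = 19(19 − 1)/(2·19) = (19 − 1)/2.
Hence E[X] = Σ_{i=1}^{19} (19 − i)/19 = 9 ≈ 9.000.

E[X] = 9 = 9.000.


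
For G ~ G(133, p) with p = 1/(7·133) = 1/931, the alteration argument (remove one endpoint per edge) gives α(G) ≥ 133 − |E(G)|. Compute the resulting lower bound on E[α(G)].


E[|E(G)|] = C(133, 2)·p = 8778 · (1/931) = 66/7.
E[α(G)] ≥ n − E[|E(G)|] = 133 − 66/7 = 865/7.
Numerically: ≈ 123.57143.
(This is only a lower bound; the true E[α(G)] may be larger.)

E[α(G)] ≥ 865/7 ≈ 123.57143.


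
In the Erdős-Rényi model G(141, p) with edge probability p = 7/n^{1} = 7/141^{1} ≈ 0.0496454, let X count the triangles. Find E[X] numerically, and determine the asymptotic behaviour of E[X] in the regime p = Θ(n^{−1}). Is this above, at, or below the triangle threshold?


Number of potential triangles: C(141, 3) = 457310.
Each occurs with probability p³ ≈ (0.0496454)³ ≈ 1.22359243e-04.
By linearity: E[X] = C(141, 3)·p³ ≈ 457310 · 1.22359243e-04 ≈ 55.956105.
Here α = 1, so p = 7/n is exactly at the triangle threshold p ~ 1/n. Asymptotically E[X] → c³/6 = 7³/6 = 343/6 ≈ 57.166667, a bounded constant. In this regime the triangle count is asymptotically Poisson(c³/6).

E[X] ≈ 55.956105; in regime p = Θ(1/n^{1}) E[X] stays bounded (at the triangle threshold p ~ 1/n).


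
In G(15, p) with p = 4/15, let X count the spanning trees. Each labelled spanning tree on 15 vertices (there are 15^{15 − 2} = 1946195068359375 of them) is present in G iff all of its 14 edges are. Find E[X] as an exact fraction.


K_15 has 15^{15 − 2} = 1946195068359375 labelled spanning trees.
For each such spanning tree H, let X_H = 1 if all 14 edges of H are present in G. Then P[X_H = 1] = p^{14} = (4/15)^{14} = 268435456/29192926025390625.
By linearity of expectation: E[X] = Σ_H E[X_H] = 1946195068359375 · p^{14} = 1946195068359375 · 268435456/29192926025390625 = 268435456/15.
Numerically: E[X] ≈ 1.79e+07.

E[X] = 1946195068359375 · (4/15)^{14} = 268435456/15 ≈ 1.79e+07.


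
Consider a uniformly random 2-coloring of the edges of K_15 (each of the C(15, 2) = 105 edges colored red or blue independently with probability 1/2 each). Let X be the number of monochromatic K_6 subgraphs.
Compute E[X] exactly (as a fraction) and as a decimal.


Let X = Σ_S X_S over the C(15, 6) = 5005 subsets S of size 6, where X_S = 1 if the K_6 on S is monochromatic.
For a fixed S, the K_6 on S has C(6, 2) = 15 edges. P[all 15 edges red] = (1/2)^15, and likewise for blue, so P[monochromatic] = 2·(1/2)^15 = 2^{1 − 15} = 1/16384.
By linearity of expectation: E[X] = C(15, 6) · 2^{1 − 15} = 5005 · 1/16384 = 5005/16384.
Numerically: E[X] ≈ 0.30548.

E[X] = C(15,6)·2^(1−C(6,2)) = 5005/16384 ≈ 0.30548.


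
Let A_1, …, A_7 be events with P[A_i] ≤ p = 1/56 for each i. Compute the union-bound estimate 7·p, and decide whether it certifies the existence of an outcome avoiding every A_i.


Union bound: P[∪_{i=1}^{7} A_i] ≤ Σ_i P[A_i] ≤ 7·p = 7·(1/56) = 1/8.
Numerically: 1/8 ≈ 0.1250.
Is 1/8 < 1? YES.
Since P[∪ A_i] ≤ 1/8 < 1, the complement has P[∩ A_i^c] ≥ 1 − 1/8 = 7/8 > 0, so some outcome avoids every A_i.

7·p = 1/8 ≈ 0.1250; existence CERTIFIED by the union bound.


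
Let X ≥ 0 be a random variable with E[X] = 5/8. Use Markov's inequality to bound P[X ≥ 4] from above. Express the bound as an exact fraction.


μ = E[X] = 5/8, a = 4.
Markov: P[X ≥ 4] ≤ μ/a = (5/8)/4 = 5/32.
Numerically: ≈ 0.15625.
(Since a = 4 > μ = 0.62500, the bound 5/32 is < 1 and informative.)

P[X ≥ 4] ≤ 5/32 ≈ 0.15625.


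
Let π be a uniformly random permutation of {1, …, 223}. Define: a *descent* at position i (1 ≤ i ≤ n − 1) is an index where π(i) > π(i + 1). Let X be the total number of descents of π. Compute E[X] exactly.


Write X = Σ X_I over i = 1, …, 222, with X_I the indicator of one descent.
There are 222 indicators.
For each fixed i, the pair (π(i), π(i+1)) is a uniformly random ordered pair of distinct values from {1, …, 223}; by symmetry P[π(i) > π(i+1)] = 1/2.
By linearity: E[X] = 222 · (1/2) = (223 − 1) · (1/2) = 111 ≈ 111.00000.

E[X] = 111 = 111.00000.


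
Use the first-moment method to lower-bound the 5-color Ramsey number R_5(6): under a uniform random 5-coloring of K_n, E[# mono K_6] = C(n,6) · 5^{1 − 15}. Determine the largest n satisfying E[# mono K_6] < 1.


We need C(n, 6) · 5^{1 − 15} < 1, i.e. C(n, 6) < 5^{15 − 1} = 6103515625.
Check values of n near the boundary:
  n = 129: C(129, 6) = 5688177600; 5688177600 < 6103515625? YES
  n = 130: C(130, 6) = 5963412000; 5963412000 < 6103515625? YES
  n = 131: C(131, 6) = 6249655776; 6249655776 < 6103515625? NO
  n = 132: C(132, 6) = 6547258432; 6547258432 < 6103515625? NO
  n = 133: C(133, 6) = 6856577728; 6856577728 < 6103515625? NO
The largest n with C(n, 6) < 6103515625 is n = 130 (where E[X] = 47707296/48828125 ≈ 0.977). Hence R_5(6) > 130, i.e. R_5(6) ≥ 131.

Largest n = 130; hence R_5(6) > 130.


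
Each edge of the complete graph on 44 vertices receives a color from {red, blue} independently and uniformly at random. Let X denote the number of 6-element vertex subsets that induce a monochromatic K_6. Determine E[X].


Let X = Σ_S X_S over the C(44, 6) = 7059052 subsets S of size 6, where X_S = 1 if the K_6 on S is monochromatic.
For a fixed S, the K_6 on S has C(6, 2) = 15 edges. P[all 15 edges red] = (1/2)^15, and likewise for blue, so P[monochromatic] = 2·(1/2)^15 = 2^{1 − 15} = 1/16384.
By linearity: E[X] = C(44, 6) · 2^{1 − 15} = 7059052 · 1/16384 = 1764763/4096.
Numerically: E[X] ≈ 430.8503.

E[X] = C(44,6)·2^(1−C(6,2)) = 1764763/4096 ≈ 430.8503.


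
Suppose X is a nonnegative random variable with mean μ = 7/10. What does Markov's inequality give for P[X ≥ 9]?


μ = E[X] = 7/10, a = 9.
Markov: P[X ≥ 9] ≤ μ/a = (7/10)/9 = 7/90.
Numerically: ≈ 0.07778.
(Since a = 9 > μ = 0.70000, the bound 7/90 is < 1 and informative.)

P[X ≥ 9] ≤ 7/90 ≈ 0.07778.


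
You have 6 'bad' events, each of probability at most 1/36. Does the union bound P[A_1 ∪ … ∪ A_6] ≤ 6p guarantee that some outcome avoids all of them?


Union bound: P[∪_{i=1}^{6} A_i] ≤ Σ_i P[A_i] ≤ 6·p = 6·(1/36) = 1/6.
Numerically: 1/6 ≈ 0.166667.
Is 1/6 < 1? YES.
Since P[∪ A_i] ≤ 1/6 < 1, the complement has P[∩ A_i^c] ≥ 1 − 1/6 = 5/6 > 0, so some outcome avoids every A_i.

6·p = 1/6 ≈ 0.166667; existence CERTIFIED by the union bound.


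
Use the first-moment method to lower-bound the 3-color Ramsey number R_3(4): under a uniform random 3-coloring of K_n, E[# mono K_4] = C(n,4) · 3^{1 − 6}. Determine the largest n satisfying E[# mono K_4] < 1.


We need C(n, 4) · 3^{1 − 6} < 1, i.e. C(n, 4) < 3^{6 − 1} = 243.
Check values of n near the boundary:
  n = 8: C(8, 4) = 70; 70 < 243? YES
  n = 9: C(9, 4) = 126; 126 < 243? YES
  n = 10: C(10, 4) = 210; 210 < 243? YES
  n = 11: C(11, 4) = 330; 330 < 243? NO
  n = 12: C(12, 4) = 495; 495 < 243? NO
The largest n with C(n, 4) < 243 is n = 10 (where E[X] = 70/81 ≈ 0.86420). Hence R_3(4) > 10, i.e. R_3(4) ≥ 11.

Largest n = 10; hence R_3(4) > 10.


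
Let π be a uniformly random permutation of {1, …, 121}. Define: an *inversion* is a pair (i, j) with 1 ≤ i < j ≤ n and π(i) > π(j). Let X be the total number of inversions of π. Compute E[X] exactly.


Write X = Σ X_I over the C(121, 2) = 7260 pairs i < j, with X_I the indicator of one inversion.
There are 7260 indicators.
For each fixed pair i < j, the values π(i) and π(j) are two distinct elements of {1, …, 121} in uniformly random order; by symmetry P[π(i) > π(j)] = 1/2.
By linearity: E[X] = 7260 · (1/2) = C(121, 2) · (1/2) = 7260/2 = 3630 ≈ 3630.000.

E[X] = 3630 = 3630.000.


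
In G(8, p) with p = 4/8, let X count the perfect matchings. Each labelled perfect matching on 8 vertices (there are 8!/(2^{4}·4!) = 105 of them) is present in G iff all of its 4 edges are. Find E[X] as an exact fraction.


K_8 has 8!/(2^{4}·4!) = 105 labelled perfect matchings.
For each such perfect matching H, let X_H = 1 if all 4 edges of H are present in G. Then P[X_H = 1] = p^{4} = (1/2)^{4} = 1/16.
Summing the indicators: E[X] = Σ_H E[X_H] = 105 · p^{4} = 105 · 1/16 = 105/16.
Numerically: E[X] ≈ 6.5625.

E[X] = 105 · (1/2)^{4} = 105/16 ≈ 6.5625.


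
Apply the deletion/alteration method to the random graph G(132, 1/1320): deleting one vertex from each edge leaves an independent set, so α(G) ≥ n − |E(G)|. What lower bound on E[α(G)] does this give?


E[|E(G)|] = C(132, 2)·p = 8646 · (1/1320) = 131/20.
E[α(G)] ≥ n − E[|E(G)|] = 132 − 131/20 = 2509/20.
Numerically: ≈ 125.4500.
(This is only a lower bound; the true E[α(G)] may be larger.)

E[α(G)] ≥ 2509/20 ≈ 125.4500.


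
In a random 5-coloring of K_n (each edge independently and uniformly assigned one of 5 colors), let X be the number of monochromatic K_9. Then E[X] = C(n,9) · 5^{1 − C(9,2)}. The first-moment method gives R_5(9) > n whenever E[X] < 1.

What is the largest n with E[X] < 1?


We need C(n, 9) · 5^{1 − 36} < 1, i.e. C(n, 9) < 5^{36 − 1} = 2910383045673370361328125.
Check values of n near the boundary:
  n = 2165: C(2165, 9) = 2832220612024886803272630; 2832220612024886803272630 < 2910383045673370361328125? YES
  n = 2166: C(2166, 9) = 2844037944203015677277940; 2844037944203015677277940 < 2910383045673370361328125? YES
  n = 2167: C(2167, 9) = 2855899084841489792706810; 2855899084841489792706810 < 2910383045673370361328125? YES
  n = 2168: C(2168, 9) = 2867804175977929537095120; 2867804175977929537095120 < 2910383045673370361328125? YES
  n = 2169: C(2169, 9) = 2879753360044504243499683; 2879753360044504243499683 < 2910383045673370361328125? YES
  n = 2170: C(2170, 9) = 2891746779868845075610510; 2891746779868845075610510 < 2910383045673370361328125? YES
  n = 2171: C(2171, 9) = 2903784578674959601827205; 2903784578674959601827205 < 2910383045673370361328125? YES
  n = 2172: C(2172, 9) = 2915866900084148060642020; 2915866900084148060642020 < 2910383045673370361328125? NO
  n = 2173: C(2173, 9) = 2927993888115921319674265; 2927993888115921319674265 < 2910383045673370361328125? NO
  n = 2174: C(2174, 9) = 2940165687188920530702934; 2940165687188920530702934 < 2910383045673370361328125? NO
The largest n with C(n, 9) < 2910383045673370361328125 is n = 2171 (where E[X] = 580756915734991920365441/582076609134674072265625 ≈ 0.998). Hence R_5(9) > 2171, i.e. R_5(9) ≥ 2172.

Largest n = 2171; hence R_5(9) > 2171.


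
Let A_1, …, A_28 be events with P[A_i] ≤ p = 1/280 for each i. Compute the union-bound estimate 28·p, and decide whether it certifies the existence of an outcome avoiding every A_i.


Union bound: P[∪_{i=1}^{28} A_i] ≤ Σ_i P[A_i] ≤ 28·p = 28·(1/280) = 1/10.
Numerically: 1/10 ≈ 0.100000.
Is 1/10 < 1? YES.
Since P[∪ A_i] ≤ 1/10 < 1, the complement has P[∩ A_i^c] ≥ 1 − 1/10 = 9/10 > 0, so some outcome avoids every A_i.

28·p = 1/10 ≈ 0.100000; existence CERTIFIED by the union bound.


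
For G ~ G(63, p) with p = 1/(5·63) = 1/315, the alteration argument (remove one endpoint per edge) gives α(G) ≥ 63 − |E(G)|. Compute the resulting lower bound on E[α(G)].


E[|E(G)|] = C(63, 2)·p = 1953 · (1/315) = 31/5.
E[α(G)] ≥ n − E[|E(G)|] = 63 − 31/5 = 284/5.
Numerically: ≈ 56.800000.
(This is only a lower bound; the true E[α(G)] may be larger.)

E[α(G)] ≥ 284/5 ≈ 56.800000.


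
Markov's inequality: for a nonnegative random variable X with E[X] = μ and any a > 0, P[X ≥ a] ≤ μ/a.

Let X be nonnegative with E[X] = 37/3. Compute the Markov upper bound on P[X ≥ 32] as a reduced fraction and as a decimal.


μ = E[X] = 37/3, a = 32.
Markov: P[X ≥ 32] ≤ μ/a = (37/3)/32 = 37/96.
Numerically: ≈ 0.385417.
(Since a = 32 > μ = 12.333333, the bound 37/96 is < 1 and informative.)

P[X ≥ 32] ≤ 37/96 ≈ 0.385417.


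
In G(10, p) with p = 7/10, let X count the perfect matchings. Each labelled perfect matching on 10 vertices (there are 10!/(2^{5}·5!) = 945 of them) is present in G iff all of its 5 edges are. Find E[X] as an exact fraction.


K_10 has 10!/(2^{5}·5!) = 945 labelled perfect matchings.
For each such perfect matching H, let X_H = 1 if all 5 edges of H are present in G. Then P[X_H = 1] = p^{5} = (7/10)^{5} = 16807/100000.
By linearity of expectation: E[X] = Σ_H E[X_H] = 945 · p^{5} = 945 · 16807/100000 = 3176523/20000.
Numerically: E[X] ≈ 158.826.

E[X] = 945 · (7/10)^{5} = 3176523/20000 ≈ 158.826.


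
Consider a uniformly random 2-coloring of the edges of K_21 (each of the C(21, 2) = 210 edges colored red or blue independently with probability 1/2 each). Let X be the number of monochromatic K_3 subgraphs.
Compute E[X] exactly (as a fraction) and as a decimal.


Let X = Σ_S X_S over the C(21, 3) = 1330 subsets S of size 3, where X_S = 1 if the K_3 on S is monochromatic.
For a fixed S, the K_3 on S has C(3, 2) = 3 edges. P[all 3 edges red] = (1/2)^3, and likewise for blue, so P[monochromatic] = 2·(1/2)^3 = 2^{1 − 3} = 1/4.
By linearity of expectation: E[X] = C(21, 3) · 2^{1 − 3} = 1330 · 1/4 = 665/2.
Numerically: E[X] ≈ 332.500.

E[X] = C(21,3)·2^(1−C(3,2)) = 665/2 ≈ 332.500.


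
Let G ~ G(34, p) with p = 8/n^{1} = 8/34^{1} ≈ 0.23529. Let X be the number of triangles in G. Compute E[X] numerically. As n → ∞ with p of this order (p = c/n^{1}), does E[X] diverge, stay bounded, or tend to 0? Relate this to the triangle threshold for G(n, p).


Number of potential triangles: C(34, 3) = 5984.
Each occurs with probability p³ ≈ (0.23529)³ ≈ 1.3026664e-02.
By linearity: E[X] = C(34, 3)·p³ ≈ 5984 · 1.3026664e-02 ≈ 77.95156.
Here α = 1, so p = 8/n is exactly at the triangle threshold p ~ 1/n. Asymptotically E[X] → c³/6 = 8³/6 = 256/3 ≈ 85.33333, a bounded constant. In this regime the triangle count is asymptotically Poisson(c³/6).

E[X] ≈ 77.95156; in regime p = Θ(1/n^{1}) E[X] stays bounded (at the triangle threshold p ~ 1/n).


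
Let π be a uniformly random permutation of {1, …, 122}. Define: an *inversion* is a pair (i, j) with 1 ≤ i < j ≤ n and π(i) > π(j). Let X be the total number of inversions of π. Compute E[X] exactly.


Write X = Σ X_I over the C(122, 2) = 7381 pairs i < j, with X_I the indicator of one inversion.
There are 7381 indicators.
For each fixed pair i < j, the values π(i) and π(j) are two distinct elements of {1, …, 122} in uniformly random order; by symmetry P[π(i) > π(j)] = 1/2.
By linearity: E[X] = 7381 · (1/2) = C(122, 2) · (1/2) = 7381/2 = 7381/2 ≈ 3690.500000.

E[X] = 7381/2 = 3690.500000.


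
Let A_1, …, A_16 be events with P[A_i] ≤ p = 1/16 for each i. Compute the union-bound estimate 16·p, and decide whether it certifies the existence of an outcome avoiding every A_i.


Union bound: P[∪_{i=1}^{16} A_i] ≤ Σ_i P[A_i] ≤ 16·p = 16·(1/16) = 1.
Numerically: 1 ≈ 1.00000.
Is 1 < 1? NO.
Since the bound 1 is ≥ 1, the union bound is uninformative here; it does NOT by itself certify existence.

16·p = 1 ≈ 1.00000; existence NOT certified by the union bound.
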